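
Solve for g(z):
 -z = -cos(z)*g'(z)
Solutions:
 g(z) = C1 + Integral(z/cos(z), z)


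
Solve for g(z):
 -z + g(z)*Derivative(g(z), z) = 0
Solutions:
 g(z) = -sqrt(C1 + z^2)
 g(z) = sqrt(C1 + z^2)


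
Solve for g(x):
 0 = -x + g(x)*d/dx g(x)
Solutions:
 g(x) = -sqrt(C1 + x^2)
 g(x) = sqrt(C1 + x^2)


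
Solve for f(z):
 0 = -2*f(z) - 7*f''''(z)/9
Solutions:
 f(z) = (C1*sin(14^(3/4)*sqrt(3)*z/14) + C2*cos(14^(3/4)*sqrt(3)*z/14))*exp(-14^(3/4)*sqrt(3)*z/14) + (C3*sin(14^(3/4)*sqrt(3)*z/14) + C4*cos(14^(3/4)*sqrt(3)*z/14))*exp(14^(3/4)*sqrt(3)*z/14)


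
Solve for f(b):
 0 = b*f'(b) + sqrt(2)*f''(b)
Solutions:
 f(b) = C1 + C2*erf(2^(1/4)*b/2)


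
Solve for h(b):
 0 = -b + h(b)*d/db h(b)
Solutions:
 h(b) = -sqrt(C1 + b^2)
 h(b) = sqrt(C1 + b^2)


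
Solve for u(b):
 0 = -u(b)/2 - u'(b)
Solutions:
 u(b) = C1*exp(-b/2)


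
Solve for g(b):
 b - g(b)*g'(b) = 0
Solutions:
 g(b) = -sqrt(C1 + b^2)
 g(b) = sqrt(C1 + b^2)


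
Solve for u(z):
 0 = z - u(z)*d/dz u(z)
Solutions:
 u(z) = -sqrt(C1 + z^2)
 u(z) = sqrt(C1 + z^2)


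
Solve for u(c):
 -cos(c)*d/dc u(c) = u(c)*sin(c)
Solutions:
 u(c) = C1*cos(c)


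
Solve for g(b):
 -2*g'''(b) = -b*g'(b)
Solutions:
 g(b) = C1 + Integral(C2*airyai(2^(2/3)*b/2) + C3*airybi(2^(2/3)*b/2), b)


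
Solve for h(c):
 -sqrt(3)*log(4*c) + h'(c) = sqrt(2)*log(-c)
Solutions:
 h(c) = C1 + c*(sqrt(2) + sqrt(3))*log(c) + c*(-sqrt(3) - sqrt(2) + 2*sqrt(3)*log(2) + sqrt(2)*I*pi)


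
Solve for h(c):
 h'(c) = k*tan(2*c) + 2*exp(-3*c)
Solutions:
 h(c) = C1 + k*log(tan(2*c)^2 + 1)/4 - 2*exp(-3*c)/3


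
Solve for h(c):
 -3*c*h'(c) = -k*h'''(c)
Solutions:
 h(c) = C1 + Integral(C2*airyai(3^(1/3)*c*(1/k)^(1/3)) + C3*airybi(3^(1/3)*c*(1/k)^(1/3)), c)


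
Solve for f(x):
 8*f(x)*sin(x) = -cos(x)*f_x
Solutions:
 f(x) = C1*cos(x)^8


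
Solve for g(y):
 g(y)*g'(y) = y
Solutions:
 g(y) = -sqrt(C1 + y^2)
 g(y) = sqrt(C1 + y^2)


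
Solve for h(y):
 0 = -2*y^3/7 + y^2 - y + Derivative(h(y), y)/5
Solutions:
 h(y) = C1 + 5*y^4/14 - 5*y^3/3 + 5*y^2/2


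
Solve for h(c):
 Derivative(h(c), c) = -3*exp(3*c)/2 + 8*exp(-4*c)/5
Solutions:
 h(c) = C1 - exp(3*c)/2 - 2*exp(-4*c)/5


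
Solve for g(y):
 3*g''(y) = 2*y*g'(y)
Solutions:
 g(y) = C1 + C2*erfi(sqrt(3)*y/3)


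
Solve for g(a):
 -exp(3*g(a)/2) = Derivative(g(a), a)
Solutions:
 g(a) = 2*log(1/(C1 + 3*a))/3 + 2*log(2)/3
 g(a) = 2*log(2^(1/3)*(-3^(2/3) - 3*3^(1/6)*I)*(1/(C1 + a))^(1/3)/6)
 g(a) = 2*log(2^(1/3)*(-3^(2/3) + 3*3^(1/6)*I)*(1/(C1 + a))^(1/3)/6)


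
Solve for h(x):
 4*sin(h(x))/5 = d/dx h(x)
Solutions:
 -4*x/5 + log(cos(h(x)) - 1)/2 - log(cos(h(x)) + 1)/2 = C1


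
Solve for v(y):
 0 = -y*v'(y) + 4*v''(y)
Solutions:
 v(y) = C1 + C2*erfi(sqrt(2)*y/4)


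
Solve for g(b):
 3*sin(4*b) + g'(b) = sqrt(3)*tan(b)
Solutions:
 g(b) = C1 - sqrt(3)*log(cos(b)) + 3*cos(4*b)/4


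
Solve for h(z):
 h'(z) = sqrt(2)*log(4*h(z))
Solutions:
 -sqrt(2)*Integral(1/(log(_y) + 2*log(2)), (_y, h(z)))/2 = C1 - z


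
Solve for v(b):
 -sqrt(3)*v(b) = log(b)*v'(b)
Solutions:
 v(b) = C1*exp(-sqrt(3)*li(b))


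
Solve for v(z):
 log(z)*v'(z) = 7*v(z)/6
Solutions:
 v(z) = C1*exp(7*li(z)/6)


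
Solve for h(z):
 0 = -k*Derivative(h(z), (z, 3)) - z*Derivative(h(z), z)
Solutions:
 h(z) = C1 + Integral(C2*airyai(z*(-1/k)^(1/3)) + C3*airybi(z*(-1/k)^(1/3)), z)


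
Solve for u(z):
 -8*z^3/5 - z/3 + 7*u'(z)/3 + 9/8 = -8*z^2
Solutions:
 u(z) = C1 + 6*z^4/35 - 8*z^3/7 + z^2/14 - 27*z/56


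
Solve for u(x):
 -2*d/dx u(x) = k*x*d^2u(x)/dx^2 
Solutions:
 u(x) = C1 + x^(((re(k) - 2)*re(k) + im(k)^2)/(re(k)^2 + im(k)^2))*(C2*sin(2*log(x)*Abs(im(k))/(re(k)^2 + im(k)^2)) + C3*cos(2*log(x)*im(k)/(re(k)^2 + im(k)^2)))


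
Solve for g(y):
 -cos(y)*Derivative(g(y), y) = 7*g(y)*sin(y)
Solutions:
 g(y) = C1*cos(y)^7


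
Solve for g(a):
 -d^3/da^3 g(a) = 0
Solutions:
 g(a) = C1 + C2*a + C3*a^2


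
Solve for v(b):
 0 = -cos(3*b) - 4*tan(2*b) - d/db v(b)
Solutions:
 v(b) = C1 + 2*log(cos(2*b)) - sin(3*b)/3


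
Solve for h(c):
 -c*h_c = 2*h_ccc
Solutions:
 h(c) = C1 + Integral(C2*airyai(-2^(2/3)*c/2) + C3*airybi(-2^(2/3)*c/2), c)


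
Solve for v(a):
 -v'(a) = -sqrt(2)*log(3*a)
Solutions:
 v(a) = C1 + sqrt(2)*a*log(a) - sqrt(2)*a + sqrt(2)*a*log(3)


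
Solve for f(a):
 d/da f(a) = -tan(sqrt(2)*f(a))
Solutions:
 f(a) = sqrt(2)*(pi - asin(C1*exp(-sqrt(2)*a)))/2
 f(a) = sqrt(2)*asin(C1*exp(-sqrt(2)*a))/2


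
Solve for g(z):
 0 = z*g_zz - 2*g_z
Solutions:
 g(z) = C1 + C2*z^3


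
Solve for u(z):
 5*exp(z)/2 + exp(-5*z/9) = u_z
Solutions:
 u(z) = C1 + 5*exp(z)/2 - 9*exp(-5*z/9)/5


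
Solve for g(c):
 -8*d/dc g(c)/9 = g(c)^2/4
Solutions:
 g(c) = 32/(C1 + 9*c)


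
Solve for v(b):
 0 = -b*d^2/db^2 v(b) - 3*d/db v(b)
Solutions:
 v(b) = C1 + C2/b^2


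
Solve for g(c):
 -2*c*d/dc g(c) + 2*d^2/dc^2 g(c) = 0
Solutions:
 g(c) = C1 + C2*erfi(sqrt(2)*c/2)


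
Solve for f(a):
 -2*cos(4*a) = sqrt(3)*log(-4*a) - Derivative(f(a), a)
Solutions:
 f(a) = C1 + sqrt(3)*a*(log(-a) - 1) + 2*sqrt(3)*a*log(2) + sin(4*a)/2


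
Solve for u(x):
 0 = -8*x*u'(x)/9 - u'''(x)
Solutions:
 u(x) = C1 + Integral(C2*airyai(-2*3^(1/3)*x/3) + C3*airybi(-2*3^(1/3)*x/3), x)


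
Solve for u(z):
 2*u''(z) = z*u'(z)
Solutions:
 u(z) = C1 + C2*erfi(z/2)


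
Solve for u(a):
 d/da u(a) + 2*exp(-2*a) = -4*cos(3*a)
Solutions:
 u(a) = C1 - 4*sin(3*a)/3 + exp(-2*a)


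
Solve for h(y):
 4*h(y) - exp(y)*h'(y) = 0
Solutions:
 h(y) = C1*exp(-4*exp(-y))


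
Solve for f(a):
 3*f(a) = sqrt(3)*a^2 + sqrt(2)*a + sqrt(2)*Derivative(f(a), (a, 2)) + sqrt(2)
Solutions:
 f(a) = C1*exp(-2^(3/4)*sqrt(3)*a/2) + C2*exp(2^(3/4)*sqrt(3)*a/2) + sqrt(3)*a^2/3 + sqrt(2)*a/3 + sqrt(2)/3 + 2*sqrt(6)/9


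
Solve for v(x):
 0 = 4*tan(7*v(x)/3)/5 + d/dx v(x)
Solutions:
 v(x) = -3*asin(C1*exp(-28*x/15))/7 + 3*pi/7
 v(x) = 3*asin(C1*exp(-28*x/15))/7


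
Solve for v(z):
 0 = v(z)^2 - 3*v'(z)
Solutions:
 v(z) = -3/(C1 + z)


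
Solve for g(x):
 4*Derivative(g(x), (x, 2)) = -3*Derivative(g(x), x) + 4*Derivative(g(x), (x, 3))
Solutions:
 g(x) = C1 + C2*exp(-x/2) + C3*exp(3*x/2)


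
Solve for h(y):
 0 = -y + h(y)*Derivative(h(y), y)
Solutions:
 h(y) = -sqrt(C1 + y^2)
 h(y) = sqrt(C1 + y^2)


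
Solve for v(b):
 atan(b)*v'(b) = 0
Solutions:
 v(b) = C1


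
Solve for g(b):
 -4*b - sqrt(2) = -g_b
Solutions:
 g(b) = C1 + 2*b^2 + sqrt(2)*b


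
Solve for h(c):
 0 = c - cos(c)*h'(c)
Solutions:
 h(c) = C1 + Integral(c/cos(c), c)


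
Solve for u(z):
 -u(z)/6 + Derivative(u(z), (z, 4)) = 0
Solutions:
 u(z) = C1*exp(-6^(3/4)*z/6) + C2*exp(6^(3/4)*z/6) + C3*sin(6^(3/4)*z/6) + C4*cos(6^(3/4)*z/6)


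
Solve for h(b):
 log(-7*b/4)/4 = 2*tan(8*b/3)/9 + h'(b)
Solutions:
 h(b) = C1 + b*log(-b)/4 - b*log(2)/2 - b/4 + b*log(7)/4 + log(cos(8*b/3))/12


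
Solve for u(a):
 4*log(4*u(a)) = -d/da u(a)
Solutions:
 Integral(1/(log(_y) + 2*log(2)), (_y, u(a)))/4 = C1 - a


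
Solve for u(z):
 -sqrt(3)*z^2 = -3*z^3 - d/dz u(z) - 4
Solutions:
 u(z) = C1 - 3*z^4/4 + sqrt(3)*z^3/3 - 4*z


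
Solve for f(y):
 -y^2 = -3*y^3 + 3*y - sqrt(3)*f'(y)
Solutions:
 f(y) = C1 - sqrt(3)*y^4/4 + sqrt(3)*y^3/9 + sqrt(3)*y^2/2


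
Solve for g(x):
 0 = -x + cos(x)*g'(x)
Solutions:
 g(x) = C1 + Integral(x/cos(x), x)


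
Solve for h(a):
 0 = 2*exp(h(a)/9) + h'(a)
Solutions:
 h(a) = 9*log(1/(C1 + 2*a)) + 18*log(3)


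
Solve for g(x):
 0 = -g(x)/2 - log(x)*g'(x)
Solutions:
 g(x) = C1*exp(-li(x)/2)


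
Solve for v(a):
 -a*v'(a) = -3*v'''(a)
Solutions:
 v(a) = C1 + Integral(C2*airyai(3^(2/3)*a/3) + C3*airybi(3^(2/3)*a/3), a)


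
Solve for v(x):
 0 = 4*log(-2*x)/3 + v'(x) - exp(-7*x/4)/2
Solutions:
 v(x) = C1 - 4*x*log(-x)/3 + 4*x*(1 - log(2))/3 - 2*exp(-7*x/4)/7


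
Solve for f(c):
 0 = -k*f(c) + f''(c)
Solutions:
 f(c) = C1*exp(-c*sqrt(k)) + C2*exp(c*sqrt(k))


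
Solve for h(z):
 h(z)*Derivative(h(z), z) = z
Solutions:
 h(z) = -sqrt(C1 + z^2)
 h(z) = sqrt(C1 + z^2)


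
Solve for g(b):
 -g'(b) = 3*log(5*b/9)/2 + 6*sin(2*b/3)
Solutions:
 g(b) = C1 - 3*b*log(b)/2 - 3*b*log(5)/2 + 3*b/2 + 3*b*log(3) + 9*cos(2*b/3)


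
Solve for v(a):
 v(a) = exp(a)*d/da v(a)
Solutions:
 v(a) = C1*exp(-exp(-a))


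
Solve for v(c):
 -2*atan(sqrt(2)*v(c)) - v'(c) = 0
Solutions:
 Integral(1/atan(sqrt(2)*_y), (_y, v(c))) = C1 - 2*c


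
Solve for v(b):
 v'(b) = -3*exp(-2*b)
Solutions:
 v(b) = C1 + 3*exp(-2*b)/2


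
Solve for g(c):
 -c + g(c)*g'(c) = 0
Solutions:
 g(c) = -sqrt(C1 + c^2)
 g(c) = sqrt(C1 + c^2)


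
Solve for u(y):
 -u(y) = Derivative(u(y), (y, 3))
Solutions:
 u(y) = C3*exp(-y) + (C1*sin(sqrt(3)*y/2) + C2*cos(sqrt(3)*y/2))*exp(y/2)


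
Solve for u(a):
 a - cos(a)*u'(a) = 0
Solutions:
 u(a) = C1 + Integral(a/cos(a), a)


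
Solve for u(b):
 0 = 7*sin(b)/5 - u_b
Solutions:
 u(b) = C1 - 7*cos(b)/5


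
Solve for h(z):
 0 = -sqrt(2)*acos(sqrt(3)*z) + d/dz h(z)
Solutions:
 h(z) = C1 + sqrt(2)*(z*acos(sqrt(3)*z) - sqrt(3)*sqrt(1 - 3*z^2)/3)


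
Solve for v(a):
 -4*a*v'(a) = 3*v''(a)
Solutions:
 v(a) = C1 + C2*erf(sqrt(6)*a/3)


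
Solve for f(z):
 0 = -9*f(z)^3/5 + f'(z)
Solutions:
 f(z) = -sqrt(10)*sqrt(-1/(C1 + 9*z))/2
 f(z) = sqrt(10)*sqrt(-1/(C1 + 9*z))/2


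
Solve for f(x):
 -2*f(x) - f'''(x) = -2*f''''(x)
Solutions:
 f(x) = C1*exp(x*(-sqrt(3)*sqrt(-128*3^(2/3)/(-9 + sqrt(12369))^(1/3) + 3 + 8*3^(1/3)*(-9 + sqrt(12369))^(1/3)) + 3)/24)*sin(sqrt(6)*x*sqrt(-64*3^(2/3)/(-9 + sqrt(12369))^(1/3) - 3 + 4*3^(1/3)*(-9 + sqrt(12369))^(1/3) + 3*sqrt(3)/sqrt(-128*3^(2/3)/(-9 + sqrt(12369))^(1/3) + 3 + 8*3^(1/3)*(-9 + sqrt(12369))^(1/3)))/24) + C2*exp(x*(-sqrt(3)*sqrt(-128*3^(2/3)/(-9 + sqrt(12369))^(1/3) + 3 + 8*3^(1/3)*(-9 + sqrt(12369))^(1/3)) + 3)/24)*cos(sqrt(6)*x*sqrt(-64*3^(2/3)/(-9 + sqrt(12369))^(1/3) - 3 + 4*3^(1/3)*(-9 + sqrt(12369))^(1/3) + 3*sqrt(3)/sqrt(-128*3^(2/3)/(-9 + sqrt(12369))^(1/3) + 3 + 8*3^(1/3)*(-9 + sqrt(12369))^(1/3)))/24) + C3*exp(x*(sqrt(3)*sqrt(-128*3^(2/3)/(-9 + sqrt(12369))^(1/3) + 3 + 8*3^(1/3)*(-9 + sqrt(12369))^(1/3)) + 3 + sqrt(6)*sqrt(-4*3^(1/3)*(-9 + sqrt(12369))^(1/3) + 3 + 64*3^(2/3)/(-9 + sqrt(12369))^(1/3) + 3*sqrt(3)/sqrt(-128*3^(2/3)/(-9 + sqrt(12369))^(1/3) + 3 + 8*3^(1/3)*(-9 + sqrt(12369))^(1/3))))/24) + C4*exp(x*(-sqrt(6)*sqrt(-4*3^(1/3)*(-9 + sqrt(12369))^(1/3) + 3 + 64*3^(2/3)/(-9 + sqrt(12369))^(1/3) + 3*sqrt(3)/sqrt(-128*3^(2/3)/(-9 + sqrt(12369))^(1/3) + 3 + 8*3^(1/3)*(-9 + sqrt(12369))^(1/3))) + sqrt(3)*sqrt(-128*3^(2/3)/(-9 + sqrt(12369))^(1/3) + 3 + 8*3^(1/3)*(-9 + sqrt(12369))^(1/3)) + 3)/24)


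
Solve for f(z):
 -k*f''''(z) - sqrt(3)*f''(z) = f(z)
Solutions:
 f(z) = C1*exp(-sqrt(2)*z*sqrt((-sqrt(3 - 4*k) - sqrt(3))/k)/2) + C2*exp(sqrt(2)*z*sqrt((-sqrt(3 - 4*k) - sqrt(3))/k)/2) + C3*exp(-sqrt(2)*z*sqrt((sqrt(3 - 4*k) - sqrt(3))/k)/2) + C4*exp(sqrt(2)*z*sqrt((sqrt(3 - 4*k) - sqrt(3))/k)/2)


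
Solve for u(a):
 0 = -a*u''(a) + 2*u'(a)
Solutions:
 u(a) = C1 + C2*a^3


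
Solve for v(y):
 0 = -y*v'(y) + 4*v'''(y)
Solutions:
 v(y) = C1 + Integral(C2*airyai(2^(1/3)*y/2) + C3*airybi(2^(1/3)*y/2), y)


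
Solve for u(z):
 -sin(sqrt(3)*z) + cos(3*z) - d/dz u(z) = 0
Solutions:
 u(z) = C1 + sin(3*z)/3 + sqrt(3)*cos(sqrt(3)*z)/3


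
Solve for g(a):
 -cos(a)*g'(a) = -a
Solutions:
 g(a) = C1 + Integral(a/cos(a), a)


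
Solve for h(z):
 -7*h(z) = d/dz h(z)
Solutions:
 h(z) = C1*exp(-7*z)


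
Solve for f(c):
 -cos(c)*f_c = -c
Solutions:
 f(c) = C1 + Integral(c/cos(c), c)


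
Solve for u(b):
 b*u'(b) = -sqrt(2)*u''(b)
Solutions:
 u(b) = C1 + C2*erf(2^(1/4)*b/2)


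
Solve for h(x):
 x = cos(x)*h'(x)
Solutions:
 h(x) = C1 + Integral(x/cos(x), x)


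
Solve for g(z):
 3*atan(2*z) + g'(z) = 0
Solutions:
 g(z) = C1 - 3*z*atan(2*z) + 3*log(4*z^2 + 1)/4


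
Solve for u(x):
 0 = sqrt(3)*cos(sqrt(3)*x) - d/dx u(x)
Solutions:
 u(x) = C1 + sin(sqrt(3)*x)


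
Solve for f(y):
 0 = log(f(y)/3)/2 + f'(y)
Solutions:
 -2*Integral(1/(-log(_y) + log(3)), (_y, f(y))) = C1 - y


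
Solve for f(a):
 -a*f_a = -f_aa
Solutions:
 f(a) = C1 + C2*erfi(sqrt(2)*a/2)


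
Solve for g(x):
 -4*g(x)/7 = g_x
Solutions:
 g(x) = C1*exp(-4*x/7)


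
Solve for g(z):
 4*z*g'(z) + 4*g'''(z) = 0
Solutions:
 g(z) = C1 + Integral(C2*airyai(-z) + C3*airybi(-z), z)


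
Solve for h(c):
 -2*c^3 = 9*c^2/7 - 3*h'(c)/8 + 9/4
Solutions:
 h(c) = C1 + 4*c^4/3 + 8*c^3/7 + 6*c


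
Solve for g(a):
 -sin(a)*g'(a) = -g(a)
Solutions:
 g(a) = C1*sqrt(cos(a) - 1)/sqrt(cos(a) + 1)


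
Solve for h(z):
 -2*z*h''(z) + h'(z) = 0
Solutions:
 h(z) = C1 + C2*z^(3/2)


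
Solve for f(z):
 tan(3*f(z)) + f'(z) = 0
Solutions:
 f(z) = -asin(C1*exp(-3*z))/3 + pi/3
 f(z) = asin(C1*exp(-3*z))/3


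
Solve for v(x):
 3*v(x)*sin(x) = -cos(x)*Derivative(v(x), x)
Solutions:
 v(x) = C1*cos(x)^3


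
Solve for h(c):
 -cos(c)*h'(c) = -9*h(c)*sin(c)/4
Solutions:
 h(c) = C1/cos(c)^(9/4)


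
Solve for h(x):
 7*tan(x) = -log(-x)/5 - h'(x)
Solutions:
 h(x) = C1 - x*log(-x)/5 + x/5 + 7*log(cos(x))


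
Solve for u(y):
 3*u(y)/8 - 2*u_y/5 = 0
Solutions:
 u(y) = C1*exp(15*y/16)


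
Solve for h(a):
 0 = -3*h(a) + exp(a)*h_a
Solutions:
 h(a) = C1*exp(-3*exp(-a))


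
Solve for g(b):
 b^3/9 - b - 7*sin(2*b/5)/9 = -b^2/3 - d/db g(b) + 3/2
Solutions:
 g(b) = C1 - b^4/36 - b^3/9 + b^2/2 + 3*b/2 - 35*cos(2*b/5)/18


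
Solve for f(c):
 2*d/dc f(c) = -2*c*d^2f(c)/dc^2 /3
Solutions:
 f(c) = C1 + C2/c^2


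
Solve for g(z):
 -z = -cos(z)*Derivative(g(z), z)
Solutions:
 g(z) = C1 + Integral(z/cos(z), z)


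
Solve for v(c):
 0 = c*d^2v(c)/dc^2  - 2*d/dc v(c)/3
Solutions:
 v(c) = C1 + C2*c^(5/3)


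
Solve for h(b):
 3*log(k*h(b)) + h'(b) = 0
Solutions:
 li(k*h(b))/k = C1 - 3*b


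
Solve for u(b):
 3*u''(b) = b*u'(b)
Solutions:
 u(b) = C1 + C2*erfi(sqrt(6)*b/6)


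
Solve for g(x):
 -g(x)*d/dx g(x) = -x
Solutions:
 g(x) = -sqrt(C1 + x^2)
 g(x) = sqrt(C1 + x^2)


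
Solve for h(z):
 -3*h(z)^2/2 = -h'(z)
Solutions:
 h(z) = -2/(C1 + 3*z)


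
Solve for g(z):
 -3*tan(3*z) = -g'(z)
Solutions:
 g(z) = C1 - log(cos(3*z))


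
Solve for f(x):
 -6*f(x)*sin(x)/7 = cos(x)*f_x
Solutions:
 f(x) = C1*cos(x)^(6/7)


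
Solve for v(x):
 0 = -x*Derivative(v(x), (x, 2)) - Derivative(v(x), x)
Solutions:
 v(x) = C1 + C2*log(x)


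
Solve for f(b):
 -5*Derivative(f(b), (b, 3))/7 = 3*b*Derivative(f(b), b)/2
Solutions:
 f(b) = C1 + Integral(C2*airyai(-10^(2/3)*21^(1/3)*b/10) + C3*airybi(-10^(2/3)*21^(1/3)*b/10), b)


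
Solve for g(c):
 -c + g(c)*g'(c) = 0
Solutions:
 g(c) = -sqrt(C1 + c^2)
 g(c) = sqrt(C1 + c^2)


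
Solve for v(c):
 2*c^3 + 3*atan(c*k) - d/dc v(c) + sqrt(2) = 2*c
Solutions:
 v(c) = C1 + c^4/2 - c^2 + sqrt(2)*c + 3*Piecewise((c*atan(c*k) - log(c^2*k^2 + 1)/(2*k), Ne(k, 0)), (0, True))


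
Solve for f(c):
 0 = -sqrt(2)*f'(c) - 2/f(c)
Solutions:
 f(c) = -sqrt(C1 - 2*sqrt(2)*c)
 f(c) = sqrt(C1 - 2*sqrt(2)*c)


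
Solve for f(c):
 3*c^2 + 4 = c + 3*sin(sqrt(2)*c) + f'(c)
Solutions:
 f(c) = C1 + c^3 - c^2/2 + 4*c + 3*sqrt(2)*cos(sqrt(2)*c)/2


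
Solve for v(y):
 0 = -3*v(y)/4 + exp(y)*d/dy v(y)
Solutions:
 v(y) = C1*exp(-3*exp(-y)/4)


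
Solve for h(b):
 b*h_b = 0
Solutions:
 h(b) = C1


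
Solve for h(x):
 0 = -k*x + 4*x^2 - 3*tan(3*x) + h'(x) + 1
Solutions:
 h(x) = C1 + k*x^2/2 - 4*x^3/3 - x - log(cos(3*x))


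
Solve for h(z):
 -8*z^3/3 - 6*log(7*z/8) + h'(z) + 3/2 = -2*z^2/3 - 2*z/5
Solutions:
 h(z) = C1 + 2*z^4/3 - 2*z^3/9 - z^2/5 + 6*z*log(z) - 18*z*log(2) - 15*z/2 + 6*z*log(7)


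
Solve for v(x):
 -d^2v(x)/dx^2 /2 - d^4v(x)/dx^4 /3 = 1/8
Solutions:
 v(x) = C1 + C2*x + C3*sin(sqrt(6)*x/2) + C4*cos(sqrt(6)*x/2) - x^2/8


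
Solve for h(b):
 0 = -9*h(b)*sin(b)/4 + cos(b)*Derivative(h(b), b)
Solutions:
 h(b) = C1/cos(b)^(9/4)


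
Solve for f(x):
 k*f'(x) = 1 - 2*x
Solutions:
 f(x) = C1 - x^2/k + x/k


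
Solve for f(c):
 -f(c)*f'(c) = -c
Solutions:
 f(c) = -sqrt(C1 + c^2)
 f(c) = sqrt(C1 + c^2)


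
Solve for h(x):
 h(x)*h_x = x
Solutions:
 h(x) = -sqrt(C1 + x^2)
 h(x) = sqrt(C1 + x^2)


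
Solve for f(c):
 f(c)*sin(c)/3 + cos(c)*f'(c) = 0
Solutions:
 f(c) = C1*cos(c)^(1/3)


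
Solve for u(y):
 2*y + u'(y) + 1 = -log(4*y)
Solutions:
 u(y) = C1 - y^2 - y*log(y) - y*log(4)


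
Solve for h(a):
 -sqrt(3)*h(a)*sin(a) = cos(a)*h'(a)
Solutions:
 h(a) = C1*cos(a)^(sqrt(3))


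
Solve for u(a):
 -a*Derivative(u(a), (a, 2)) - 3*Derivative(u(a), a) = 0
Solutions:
 u(a) = C1 + C2/a^2


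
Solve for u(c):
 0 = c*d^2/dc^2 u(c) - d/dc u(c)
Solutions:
 u(c) = C1 + C2*c^2


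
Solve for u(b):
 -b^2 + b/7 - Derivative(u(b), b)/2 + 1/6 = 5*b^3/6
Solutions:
 u(b) = C1 - 5*b^4/12 - 2*b^3/3 + b^2/7 + b/3


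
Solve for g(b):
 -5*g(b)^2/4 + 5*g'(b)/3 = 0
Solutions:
 g(b) = -4/(C1 + 3*b)


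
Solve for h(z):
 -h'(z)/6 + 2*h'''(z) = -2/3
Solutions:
 h(z) = C1 + C2*exp(-sqrt(3)*z/6) + C3*exp(sqrt(3)*z/6) + 4*z


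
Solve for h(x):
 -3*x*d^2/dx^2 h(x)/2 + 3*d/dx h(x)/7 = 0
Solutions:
 h(x) = C1 + C2*x^(9/7)


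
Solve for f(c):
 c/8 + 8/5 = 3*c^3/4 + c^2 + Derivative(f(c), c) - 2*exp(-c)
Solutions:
 f(c) = C1 - 3*c^4/16 - c^3/3 + c^2/16 + 8*c/5 - 2*exp(-c)


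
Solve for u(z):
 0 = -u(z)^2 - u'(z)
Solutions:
 u(z) = 1/(C1 + z)


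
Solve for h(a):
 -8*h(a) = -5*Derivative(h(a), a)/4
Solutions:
 h(a) = C1*exp(32*a/5)


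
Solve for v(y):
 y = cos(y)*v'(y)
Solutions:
 v(y) = C1 + Integral(y/cos(y), y)


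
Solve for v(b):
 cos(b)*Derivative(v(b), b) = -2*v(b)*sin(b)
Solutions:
 v(b) = C1*cos(b)^2


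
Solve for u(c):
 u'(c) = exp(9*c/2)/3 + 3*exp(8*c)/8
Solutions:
 u(c) = C1 + 2*exp(9*c/2)/27 + 3*exp(8*c)/64


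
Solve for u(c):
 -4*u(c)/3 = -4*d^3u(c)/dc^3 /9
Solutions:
 u(c) = C3*exp(3^(1/3)*c) + (C1*sin(3^(5/6)*c/2) + C2*cos(3^(5/6)*c/2))*exp(-3^(1/3)*c/2)


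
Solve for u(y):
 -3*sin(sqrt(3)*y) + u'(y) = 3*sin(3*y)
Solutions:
 u(y) = C1 - cos(3*y) - sqrt(3)*cos(sqrt(3)*y)


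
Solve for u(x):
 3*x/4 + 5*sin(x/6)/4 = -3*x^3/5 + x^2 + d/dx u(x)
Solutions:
 u(x) = C1 + 3*x^4/20 - x^3/3 + 3*x^2/8 - 15*cos(x/6)/2


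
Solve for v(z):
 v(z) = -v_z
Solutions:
 v(z) = C1*exp(-z)


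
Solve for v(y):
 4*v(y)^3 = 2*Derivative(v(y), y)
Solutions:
 v(y) = -sqrt(2)*sqrt(-1/(C1 + 2*y))/2
 v(y) = sqrt(2)*sqrt(-1/(C1 + 2*y))/2


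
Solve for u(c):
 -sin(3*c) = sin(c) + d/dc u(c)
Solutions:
 u(c) = C1 + cos(c) + cos(3*c)/3


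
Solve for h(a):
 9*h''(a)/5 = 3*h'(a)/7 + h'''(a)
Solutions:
 h(a) = C1 + C2*exp(a*(63 - sqrt(1869))/70) + C3*exp(a*(sqrt(1869) + 63)/70)


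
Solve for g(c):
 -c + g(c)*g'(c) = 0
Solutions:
 g(c) = -sqrt(C1 + c^2)
 g(c) = sqrt(C1 + c^2)


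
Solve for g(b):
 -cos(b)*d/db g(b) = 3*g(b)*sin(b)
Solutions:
 g(b) = C1*cos(b)^3


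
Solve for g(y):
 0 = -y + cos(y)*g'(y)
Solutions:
 g(y) = C1 + Integral(y/cos(y), y)


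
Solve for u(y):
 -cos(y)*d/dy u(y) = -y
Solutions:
 u(y) = C1 + Integral(y/cos(y), y)


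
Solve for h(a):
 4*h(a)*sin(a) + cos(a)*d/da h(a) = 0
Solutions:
 h(a) = C1*cos(a)^4


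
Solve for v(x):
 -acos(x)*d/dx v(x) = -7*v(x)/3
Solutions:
 v(x) = C1*exp(7*Integral(1/acos(x), x)/3)


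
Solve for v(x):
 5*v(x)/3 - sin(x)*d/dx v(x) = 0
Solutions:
 v(x) = C1*(cos(x) - 1)^(5/6)/(cos(x) + 1)^(5/6)


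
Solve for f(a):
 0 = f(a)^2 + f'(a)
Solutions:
 f(a) = 1/(C1 + a)


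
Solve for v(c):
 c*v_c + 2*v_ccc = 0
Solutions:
 v(c) = C1 + Integral(C2*airyai(-2^(2/3)*c/2) + C3*airybi(-2^(2/3)*c/2), c)


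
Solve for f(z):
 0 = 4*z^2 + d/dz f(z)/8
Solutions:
 f(z) = C1 - 32*z^3/3


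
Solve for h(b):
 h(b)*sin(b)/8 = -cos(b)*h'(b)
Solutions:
 h(b) = C1*cos(b)^(1/8)


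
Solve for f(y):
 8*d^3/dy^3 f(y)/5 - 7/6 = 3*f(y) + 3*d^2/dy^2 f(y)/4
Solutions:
 f(y) = C1*exp(y*(-5^(1/3)*(64*sqrt(9291) + 6169)^(1/3) - 5*5^(2/3)/(64*sqrt(9291) + 6169)^(1/3) + 10)/64)*sin(sqrt(3)*5^(1/3)*y*(-(64*sqrt(9291) + 6169)^(1/3) + 5*5^(1/3)/(64*sqrt(9291) + 6169)^(1/3))/64) + C2*exp(y*(-5^(1/3)*(64*sqrt(9291) + 6169)^(1/3) - 5*5^(2/3)/(64*sqrt(9291) + 6169)^(1/3) + 10)/64)*cos(sqrt(3)*5^(1/3)*y*(-(64*sqrt(9291) + 6169)^(1/3) + 5*5^(1/3)/(64*sqrt(9291) + 6169)^(1/3))/64) + C3*exp(y*(5*5^(2/3)/(64*sqrt(9291) + 6169)^(1/3) + 5 + 5^(1/3)*(64*sqrt(9291) + 6169)^(1/3))/32) - 7/18


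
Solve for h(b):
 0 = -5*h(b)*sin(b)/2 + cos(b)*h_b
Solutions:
 h(b) = C1/cos(b)^(5/2)


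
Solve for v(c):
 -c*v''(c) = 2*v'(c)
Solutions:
 v(c) = C1 + C2/c


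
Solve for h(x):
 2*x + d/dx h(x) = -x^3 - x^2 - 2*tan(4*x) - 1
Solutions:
 h(x) = C1 - x^4/4 - x^3/3 - x^2 - x + log(cos(4*x))/2


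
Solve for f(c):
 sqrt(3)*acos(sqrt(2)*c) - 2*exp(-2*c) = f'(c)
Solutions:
 f(c) = C1 + sqrt(3)*c*acos(sqrt(2)*c) - sqrt(6)*sqrt(1 - 2*c^2)/2 + exp(-2*c)


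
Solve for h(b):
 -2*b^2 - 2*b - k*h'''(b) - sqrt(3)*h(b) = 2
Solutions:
 h(b) = C1*exp(3^(1/6)*b*(-1/k)^(1/3)) + C2*exp(b*(-1/k)^(1/3)*(-3^(1/6) + 3^(2/3)*I)/2) + C3*exp(-b*(-1/k)^(1/3)*(3^(1/6) + 3^(2/3)*I)/2) - 2*sqrt(3)*b^2/3 - 2*sqrt(3)*b/3 - 2*sqrt(3)/3


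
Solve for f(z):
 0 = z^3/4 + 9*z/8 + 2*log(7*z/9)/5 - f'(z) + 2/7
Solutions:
 f(z) = C1 + z^4/16 + 9*z^2/16 + 2*z*log(z)/5 - 4*z*log(3)/5 - 4*z/35 + 2*z*log(7)/5


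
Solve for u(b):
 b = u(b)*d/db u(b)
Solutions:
 u(b) = -sqrt(C1 + b^2)
 u(b) = sqrt(C1 + b^2)


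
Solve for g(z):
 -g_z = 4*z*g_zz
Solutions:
 g(z) = C1 + C2*z^(3/4)


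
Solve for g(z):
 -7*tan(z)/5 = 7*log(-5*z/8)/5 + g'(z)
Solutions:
 g(z) = C1 - 7*z*log(-z)/5 - 7*z*log(5)/5 + 7*z/5 + 21*z*log(2)/5 + 7*log(cos(z))/5


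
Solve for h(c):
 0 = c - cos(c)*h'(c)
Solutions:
 h(c) = C1 + Integral(c/cos(c), c)


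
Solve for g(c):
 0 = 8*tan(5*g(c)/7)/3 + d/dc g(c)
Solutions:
 g(c) = -7*asin(C1*exp(-40*c/21))/5 + 7*pi/5
 g(c) = 7*asin(C1*exp(-40*c/21))/5


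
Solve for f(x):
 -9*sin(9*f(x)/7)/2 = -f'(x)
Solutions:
 -9*x/2 + 7*log(cos(9*f(x)/7) - 1)/18 - 7*log(cos(9*f(x)/7) + 1)/18 = C1


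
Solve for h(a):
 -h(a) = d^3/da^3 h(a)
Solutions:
 h(a) = C3*exp(-a) + (C1*sin(sqrt(3)*a/2) + C2*cos(sqrt(3)*a/2))*exp(a/2)


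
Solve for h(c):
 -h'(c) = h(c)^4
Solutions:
 h(c) = (-3^(2/3) - 3*3^(1/6)*I)*(1/(C1 + c))^(1/3)/6
 h(c) = (-3^(2/3) + 3*3^(1/6)*I)*(1/(C1 + c))^(1/3)/6
 h(c) = (1/(C1 + 3*c))^(1/3)


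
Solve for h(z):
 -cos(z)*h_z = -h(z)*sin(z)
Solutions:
 h(z) = C1/cos(z)


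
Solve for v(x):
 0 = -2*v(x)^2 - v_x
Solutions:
 v(x) = 1/(C1 + 2*x)


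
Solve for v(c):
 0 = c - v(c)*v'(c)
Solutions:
 v(c) = -sqrt(C1 + c^2)
 v(c) = sqrt(C1 + c^2)


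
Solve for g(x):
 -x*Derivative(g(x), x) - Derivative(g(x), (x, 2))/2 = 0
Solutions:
 g(x) = C1 + C2*erf(x)


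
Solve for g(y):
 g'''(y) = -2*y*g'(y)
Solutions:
 g(y) = C1 + Integral(C2*airyai(-2^(1/3)*y) + C3*airybi(-2^(1/3)*y), y)


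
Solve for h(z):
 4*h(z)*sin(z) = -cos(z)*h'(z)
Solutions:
 h(z) = C1*cos(z)^4


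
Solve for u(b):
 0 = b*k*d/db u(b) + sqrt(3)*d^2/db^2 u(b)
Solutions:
 u(b) = Piecewise((-sqrt(2)*3^(1/4)*sqrt(pi)*C1*erf(sqrt(2)*3^(3/4)*b*sqrt(k)/6)/(2*sqrt(k)) - C2, (k > 0) | (k < 0)), (-C1*b - C2, True))


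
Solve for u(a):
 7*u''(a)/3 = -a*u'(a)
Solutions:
 u(a) = C1 + C2*erf(sqrt(42)*a/14)


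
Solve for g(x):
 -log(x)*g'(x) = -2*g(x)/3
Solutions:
 g(x) = C1*exp(2*li(x)/3)


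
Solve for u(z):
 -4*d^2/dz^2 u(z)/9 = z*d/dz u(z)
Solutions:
 u(z) = C1 + C2*erf(3*sqrt(2)*z/4)


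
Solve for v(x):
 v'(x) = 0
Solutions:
 v(x) = C1


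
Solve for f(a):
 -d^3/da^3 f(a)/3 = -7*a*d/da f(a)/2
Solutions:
 f(a) = C1 + Integral(C2*airyai(2^(2/3)*21^(1/3)*a/2) + C3*airybi(2^(2/3)*21^(1/3)*a/2), a)


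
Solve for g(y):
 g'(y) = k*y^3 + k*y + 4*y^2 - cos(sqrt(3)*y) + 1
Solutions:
 g(y) = C1 + k*y^4/4 + k*y^2/2 + 4*y^3/3 + y - sqrt(3)*sin(sqrt(3)*y)/3


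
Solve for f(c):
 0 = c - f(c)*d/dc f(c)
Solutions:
 f(c) = -sqrt(C1 + c^2)
 f(c) = sqrt(C1 + c^2)


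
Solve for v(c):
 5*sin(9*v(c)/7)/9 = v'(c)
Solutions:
 -5*c/9 + 7*log(cos(9*v(c)/7) - 1)/18 - 7*log(cos(9*v(c)/7) + 1)/18 = C1


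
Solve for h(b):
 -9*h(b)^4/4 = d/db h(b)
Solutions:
 h(b) = 2^(2/3)*(1/(C1 + 27*b))^(1/3)
 h(b) = (-6^(2/3) - 3*2^(2/3)*3^(1/6)*I)*(1/(C1 + 9*b))^(1/3)/6
 h(b) = (-6^(2/3) + 3*2^(2/3)*3^(1/6)*I)*(1/(C1 + 9*b))^(1/3)/6


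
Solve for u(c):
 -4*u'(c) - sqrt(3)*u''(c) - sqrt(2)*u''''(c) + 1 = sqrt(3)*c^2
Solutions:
 u(c) = C1 + C2*exp(c*(-sqrt(2)*3^(5/6)/(3*sqrt(2) + sqrt(sqrt(6) + 72)/2)^(1/3) + 2*3^(2/3)*(3*sqrt(2) + sqrt(sqrt(6) + 72)/2)^(1/3))/12)*sin(c*(9*sqrt(2)/(27*sqrt(2) + 9*sqrt(sqrt(6) + 72)/2)^(1/3) + 2*sqrt(3)*(27*sqrt(2) + 9*sqrt(sqrt(6) + 72)/2)^(1/3))/12) + C3*exp(c*(-sqrt(2)*3^(5/6)/(3*sqrt(2) + sqrt(sqrt(6) + 72)/2)^(1/3) + 2*3^(2/3)*(3*sqrt(2) + sqrt(sqrt(6) + 72)/2)^(1/3))/12)*cos(c*(9*sqrt(2)/(27*sqrt(2) + 9*sqrt(sqrt(6) + 72)/2)^(1/3) + 2*sqrt(3)*(27*sqrt(2) + 9*sqrt(sqrt(6) + 72)/2)^(1/3))/12) + C4*exp(-c*(-sqrt(2)*3^(5/6)/(3*sqrt(2) + sqrt(sqrt(6) + 72)/2)^(1/3) + 2*3^(2/3)*(3*sqrt(2) + sqrt(sqrt(6) + 72)/2)^(1/3))/6) - sqrt(3)*c^3/12 + 3*c^2/16 - 3*sqrt(3)*c/32 + c/4


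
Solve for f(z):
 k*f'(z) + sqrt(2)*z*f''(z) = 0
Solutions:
 f(z) = C1 + z^(-sqrt(2)*re(k)/2 + 1)*(C2*sin(sqrt(2)*log(z)*Abs(im(k))/2) + C3*cos(sqrt(2)*log(z)*im(k)/2))


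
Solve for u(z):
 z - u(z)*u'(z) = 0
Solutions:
 u(z) = -sqrt(C1 + z^2)
 u(z) = sqrt(C1 + z^2)


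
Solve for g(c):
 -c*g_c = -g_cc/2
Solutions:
 g(c) = C1 + C2*erfi(c)


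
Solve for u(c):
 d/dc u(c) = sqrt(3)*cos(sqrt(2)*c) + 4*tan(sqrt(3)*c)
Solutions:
 u(c) = C1 - 4*sqrt(3)*log(cos(sqrt(3)*c))/3 + sqrt(6)*sin(sqrt(2)*c)/2


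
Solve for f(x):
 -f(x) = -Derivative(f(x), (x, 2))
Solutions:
 f(x) = C1*exp(-x) + C2*exp(x)


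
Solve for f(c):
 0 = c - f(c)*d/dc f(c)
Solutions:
 f(c) = -sqrt(C1 + c^2)
 f(c) = sqrt(C1 + c^2)


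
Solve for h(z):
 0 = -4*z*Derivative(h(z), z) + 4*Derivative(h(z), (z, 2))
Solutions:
 h(z) = C1 + C2*erfi(sqrt(2)*z/2)


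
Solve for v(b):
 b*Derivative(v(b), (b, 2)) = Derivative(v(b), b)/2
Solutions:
 v(b) = C1 + C2*b^(3/2)


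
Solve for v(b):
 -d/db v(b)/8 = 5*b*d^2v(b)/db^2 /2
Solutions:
 v(b) = C1 + C2*b^(19/20)


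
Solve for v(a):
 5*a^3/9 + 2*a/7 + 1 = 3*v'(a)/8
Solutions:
 v(a) = C1 + 10*a^4/27 + 8*a^2/21 + 8*a/3


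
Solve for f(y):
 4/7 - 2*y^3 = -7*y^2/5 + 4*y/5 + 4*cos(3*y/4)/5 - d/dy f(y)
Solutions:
 f(y) = C1 + y^4/2 - 7*y^3/15 + 2*y^2/5 - 4*y/7 + 16*sin(3*y/4)/15


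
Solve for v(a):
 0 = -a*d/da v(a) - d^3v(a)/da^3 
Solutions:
 v(a) = C1 + Integral(C2*airyai(-a) + C3*airybi(-a), a)


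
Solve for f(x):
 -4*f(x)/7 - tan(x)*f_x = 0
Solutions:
 f(x) = C1/sin(x)^(4/7)


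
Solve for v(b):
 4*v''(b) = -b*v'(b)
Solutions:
 v(b) = C1 + C2*erf(sqrt(2)*b/4)


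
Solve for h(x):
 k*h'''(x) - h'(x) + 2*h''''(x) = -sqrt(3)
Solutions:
 h(x) = C1 + C2*exp(-x*(k^2/(k^3 + sqrt(-k^6 + (k^3 - 54)^2) - 54)^(1/3) + k + (k^3 + sqrt(-k^6 + (k^3 - 54)^2) - 54)^(1/3))/6) + C3*exp(x*(-4*k^2/((-1 + sqrt(3)*I)*(k^3 + sqrt(-k^6 + (k^3 - 54)^2) - 54)^(1/3)) - 2*k + (k^3 + sqrt(-k^6 + (k^3 - 54)^2) - 54)^(1/3) - sqrt(3)*I*(k^3 + sqrt(-k^6 + (k^3 - 54)^2) - 54)^(1/3))/12) + C4*exp(x*(4*k^2/((1 + sqrt(3)*I)*(k^3 + sqrt(-k^6 + (k^3 - 54)^2) - 54)^(1/3)) - 2*k + (k^3 + sqrt(-k^6 + (k^3 - 54)^2) - 54)^(1/3) + sqrt(3)*I*(k^3 + sqrt(-k^6 + (k^3 - 54)^2) - 54)^(1/3))/12) + sqrt(3)*x


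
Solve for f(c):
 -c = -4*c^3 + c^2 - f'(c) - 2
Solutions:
 f(c) = C1 - c^4 + c^3/3 + c^2/2 - 2*c


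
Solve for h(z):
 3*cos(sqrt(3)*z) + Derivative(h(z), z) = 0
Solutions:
 h(z) = C1 - sqrt(3)*sin(sqrt(3)*z)


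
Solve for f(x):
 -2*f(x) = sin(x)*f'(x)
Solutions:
 f(x) = C1*(cos(x) + 1)/(cos(x) - 1)


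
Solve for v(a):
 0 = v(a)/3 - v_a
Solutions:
 v(a) = C1*exp(a/3)


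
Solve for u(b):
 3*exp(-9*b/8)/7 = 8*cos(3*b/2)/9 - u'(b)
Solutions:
 u(b) = C1 + 16*sin(3*b/2)/27 + 8*exp(-9*b/8)/21


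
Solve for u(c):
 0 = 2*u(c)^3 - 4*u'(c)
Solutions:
 u(c) = -sqrt(-1/(C1 + c))
 u(c) = sqrt(-1/(C1 + c))


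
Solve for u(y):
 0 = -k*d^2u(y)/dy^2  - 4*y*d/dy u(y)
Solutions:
 u(y) = C1 + C2*sqrt(k)*erf(sqrt(2)*y*sqrt(1/k))


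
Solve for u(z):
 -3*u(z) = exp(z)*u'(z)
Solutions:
 u(z) = C1*exp(3*exp(-z))


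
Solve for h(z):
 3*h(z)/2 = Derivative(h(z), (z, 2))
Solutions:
 h(z) = C1*exp(-sqrt(6)*z/2) + C2*exp(sqrt(6)*z/2)


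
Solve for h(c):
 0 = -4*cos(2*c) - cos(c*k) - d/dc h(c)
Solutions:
 h(c) = C1 - 2*sin(2*c) - sin(c*k)/k


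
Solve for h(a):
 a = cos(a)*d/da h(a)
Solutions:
 h(a) = C1 + Integral(a/cos(a), a)


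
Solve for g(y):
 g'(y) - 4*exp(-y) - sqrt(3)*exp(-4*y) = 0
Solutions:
 g(y) = C1 - 4*exp(-y) - sqrt(3)*exp(-4*y)/4


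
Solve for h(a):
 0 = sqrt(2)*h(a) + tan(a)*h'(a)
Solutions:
 h(a) = C1/sin(a)^(sqrt(2))


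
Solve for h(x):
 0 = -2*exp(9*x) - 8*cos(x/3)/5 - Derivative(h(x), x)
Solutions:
 h(x) = C1 - 2*exp(9*x)/9 - 24*sin(x/3)/5


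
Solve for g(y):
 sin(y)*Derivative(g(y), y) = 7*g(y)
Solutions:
 g(y) = C1*sqrt(cos(y) - 1)*(cos(y)^3 - 3*cos(y)^2 + 3*cos(y) - 1)/(sqrt(cos(y) + 1)*(cos(y)^3 + 3*cos(y)^2 + 3*cos(y) + 1))


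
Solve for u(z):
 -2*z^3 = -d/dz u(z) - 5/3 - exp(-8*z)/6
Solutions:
 u(z) = C1 + z^4/2 - 5*z/3 + exp(-8*z)/48


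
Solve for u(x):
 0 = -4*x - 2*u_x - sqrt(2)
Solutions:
 u(x) = C1 - x^2 - sqrt(2)*x/2


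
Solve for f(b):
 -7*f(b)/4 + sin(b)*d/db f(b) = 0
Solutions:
 f(b) = C1*(cos(b) - 1)^(7/8)/(cos(b) + 1)^(7/8)


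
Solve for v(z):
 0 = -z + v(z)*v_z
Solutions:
 v(z) = -sqrt(C1 + z^2)
 v(z) = sqrt(C1 + z^2)


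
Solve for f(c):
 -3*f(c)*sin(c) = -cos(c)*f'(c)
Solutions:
 f(c) = C1/cos(c)^3


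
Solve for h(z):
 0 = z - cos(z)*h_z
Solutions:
 h(z) = C1 + Integral(z/cos(z), z)


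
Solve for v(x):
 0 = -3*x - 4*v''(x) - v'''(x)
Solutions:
 v(x) = C1 + C2*x + C3*exp(-4*x) - x^3/8 + 3*x^2/32


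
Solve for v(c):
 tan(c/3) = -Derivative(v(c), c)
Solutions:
 v(c) = C1 + 3*log(cos(c/3))


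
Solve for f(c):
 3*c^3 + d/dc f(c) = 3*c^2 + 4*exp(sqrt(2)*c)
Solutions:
 f(c) = C1 - 3*c^4/4 + c^3 + 2*sqrt(2)*exp(sqrt(2)*c)


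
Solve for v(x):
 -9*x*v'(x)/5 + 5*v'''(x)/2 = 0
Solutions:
 v(x) = C1 + Integral(C2*airyai(90^(1/3)*x/5) + C3*airybi(90^(1/3)*x/5), x)


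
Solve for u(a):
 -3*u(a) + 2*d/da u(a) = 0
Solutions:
 u(a) = C1*exp(3*a/2)


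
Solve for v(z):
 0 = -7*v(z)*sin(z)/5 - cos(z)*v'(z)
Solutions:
 v(z) = C1*cos(z)^(7/5)


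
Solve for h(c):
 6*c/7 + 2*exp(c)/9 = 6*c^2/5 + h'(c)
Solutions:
 h(c) = C1 - 2*c^3/5 + 3*c^2/7 + 2*exp(c)/9


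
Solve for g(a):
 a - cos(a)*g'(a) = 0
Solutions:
 g(a) = C1 + Integral(a/cos(a), a)


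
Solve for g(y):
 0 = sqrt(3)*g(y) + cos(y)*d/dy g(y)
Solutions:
 g(y) = C1*(sin(y) - 1)^(sqrt(3)/2)/(sin(y) + 1)^(sqrt(3)/2)


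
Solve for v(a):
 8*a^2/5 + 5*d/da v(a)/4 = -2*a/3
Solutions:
 v(a) = C1 - 32*a^3/75 - 4*a^2/15


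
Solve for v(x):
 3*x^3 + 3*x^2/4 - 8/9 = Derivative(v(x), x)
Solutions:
 v(x) = C1 + 3*x^4/4 + x^3/4 - 8*x/9


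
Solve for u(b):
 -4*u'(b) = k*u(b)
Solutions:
 u(b) = C1*exp(-b*k/4)


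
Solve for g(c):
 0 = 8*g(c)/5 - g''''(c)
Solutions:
 g(c) = C1*exp(-10^(3/4)*c/5) + C2*exp(10^(3/4)*c/5) + C3*sin(10^(3/4)*c/5) + C4*cos(10^(3/4)*c/5)


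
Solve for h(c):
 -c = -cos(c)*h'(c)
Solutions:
 h(c) = C1 + Integral(c/cos(c), c)


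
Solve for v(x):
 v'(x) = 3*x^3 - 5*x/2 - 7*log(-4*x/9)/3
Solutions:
 v(x) = C1 + 3*x^4/4 - 5*x^2/4 - 7*x*log(-x)/3 + 7*x*(-2*log(2) + 1 + 2*log(3))/3


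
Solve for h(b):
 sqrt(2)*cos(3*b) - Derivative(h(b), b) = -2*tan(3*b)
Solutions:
 h(b) = C1 - 2*log(cos(3*b))/3 + sqrt(2)*sin(3*b)/3


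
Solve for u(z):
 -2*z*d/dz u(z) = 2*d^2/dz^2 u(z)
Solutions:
 u(z) = C1 + C2*erf(sqrt(2)*z/2)


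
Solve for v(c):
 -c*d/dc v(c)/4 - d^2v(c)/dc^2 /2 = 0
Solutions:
 v(c) = C1 + C2*erf(c/2)


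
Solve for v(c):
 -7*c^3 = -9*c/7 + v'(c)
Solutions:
 v(c) = C1 - 7*c^4/4 + 9*c^2/14


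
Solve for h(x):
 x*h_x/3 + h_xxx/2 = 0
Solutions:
 h(x) = C1 + Integral(C2*airyai(-2^(1/3)*3^(2/3)*x/3) + C3*airybi(-2^(1/3)*3^(2/3)*x/3), x)


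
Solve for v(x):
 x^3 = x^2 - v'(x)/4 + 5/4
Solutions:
 v(x) = C1 - x^4 + 4*x^3/3 + 5*x


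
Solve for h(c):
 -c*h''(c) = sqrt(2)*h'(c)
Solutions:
 h(c) = C1 + C2*c^(1 - sqrt(2))


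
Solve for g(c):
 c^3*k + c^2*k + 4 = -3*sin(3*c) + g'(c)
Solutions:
 g(c) = C1 + c^4*k/4 + c^3*k/3 + 4*c - cos(3*c)


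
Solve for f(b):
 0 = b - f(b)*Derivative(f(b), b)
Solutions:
 f(b) = -sqrt(C1 + b^2)
 f(b) = sqrt(C1 + b^2)


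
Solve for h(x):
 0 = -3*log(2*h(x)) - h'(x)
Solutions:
 Integral(1/(log(_y) + log(2)), (_y, h(x)))/3 = C1 - x


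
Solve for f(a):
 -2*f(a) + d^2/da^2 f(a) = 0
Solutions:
 f(a) = C1*exp(-sqrt(2)*a) + C2*exp(sqrt(2)*a)


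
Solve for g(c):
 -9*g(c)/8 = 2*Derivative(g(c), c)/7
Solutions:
 g(c) = C1*exp(-63*c/16)


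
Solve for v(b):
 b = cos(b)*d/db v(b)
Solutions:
 v(b) = C1 + Integral(b/cos(b), b)


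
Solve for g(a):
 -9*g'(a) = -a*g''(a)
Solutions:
 g(a) = C1 + C2*a^10


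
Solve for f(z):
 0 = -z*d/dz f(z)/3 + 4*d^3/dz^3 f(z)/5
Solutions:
 f(z) = C1 + Integral(C2*airyai(90^(1/3)*z/6) + C3*airybi(90^(1/3)*z/6), z)


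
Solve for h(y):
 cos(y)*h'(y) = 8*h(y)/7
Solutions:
 h(y) = C1*(sin(y) + 1)^(4/7)/(sin(y) - 1)^(4/7)


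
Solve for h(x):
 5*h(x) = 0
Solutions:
 h(x) = 0


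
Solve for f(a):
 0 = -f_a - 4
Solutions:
 f(a) = C1 - 4*a


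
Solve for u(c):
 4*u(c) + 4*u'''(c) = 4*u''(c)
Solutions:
 u(c) = C1*exp(c*(2*2^(1/3)/(3*sqrt(69) + 25)^(1/3) + 4 + 2^(2/3)*(3*sqrt(69) + 25)^(1/3))/12)*sin(2^(1/3)*sqrt(3)*c*(-2^(1/3)*(3*sqrt(69) + 25)^(1/3) + 2/(3*sqrt(69) + 25)^(1/3))/12) + C2*exp(c*(2*2^(1/3)/(3*sqrt(69) + 25)^(1/3) + 4 + 2^(2/3)*(3*sqrt(69) + 25)^(1/3))/12)*cos(2^(1/3)*sqrt(3)*c*(-2^(1/3)*(3*sqrt(69) + 25)^(1/3) + 2/(3*sqrt(69) + 25)^(1/3))/12) + C3*exp(c*(-2^(2/3)*(3*sqrt(69) + 25)^(1/3) - 2*2^(1/3)/(3*sqrt(69) + 25)^(1/3) + 2)/6)


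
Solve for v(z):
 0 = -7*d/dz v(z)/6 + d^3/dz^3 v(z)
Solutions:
 v(z) = C1 + C2*exp(-sqrt(42)*z/6) + C3*exp(sqrt(42)*z/6)


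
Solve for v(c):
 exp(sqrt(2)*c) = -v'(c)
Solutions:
 v(c) = C1 - sqrt(2)*exp(sqrt(2)*c)/2


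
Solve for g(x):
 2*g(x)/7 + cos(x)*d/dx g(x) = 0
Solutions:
 g(x) = C1*(sin(x) - 1)^(1/7)/(sin(x) + 1)^(1/7)


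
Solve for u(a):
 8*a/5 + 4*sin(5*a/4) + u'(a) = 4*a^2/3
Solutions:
 u(a) = C1 + 4*a^3/9 - 4*a^2/5 + 16*cos(5*a/4)/5


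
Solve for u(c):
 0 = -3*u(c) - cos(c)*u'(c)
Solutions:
 u(c) = C1*(sin(c) - 1)^(3/2)/(sin(c) + 1)^(3/2)


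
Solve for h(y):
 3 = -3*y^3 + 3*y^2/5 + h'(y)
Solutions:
 h(y) = C1 + 3*y^4/4 - y^3/5 + 3*y


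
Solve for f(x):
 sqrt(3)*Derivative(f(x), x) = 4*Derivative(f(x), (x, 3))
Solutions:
 f(x) = C1 + C2*exp(-3^(1/4)*x/2) + C3*exp(3^(1/4)*x/2)


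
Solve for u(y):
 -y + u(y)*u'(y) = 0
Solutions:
 u(y) = -sqrt(C1 + y^2)
 u(y) = sqrt(C1 + y^2)


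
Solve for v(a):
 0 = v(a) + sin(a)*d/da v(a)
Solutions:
 v(a) = C1*sqrt(cos(a) + 1)/sqrt(cos(a) - 1)


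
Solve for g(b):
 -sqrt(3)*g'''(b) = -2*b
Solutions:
 g(b) = C1 + C2*b + C3*b^2 + sqrt(3)*b^4/36


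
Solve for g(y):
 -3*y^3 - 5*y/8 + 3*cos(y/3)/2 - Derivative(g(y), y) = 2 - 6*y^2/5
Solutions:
 g(y) = C1 - 3*y^4/4 + 2*y^3/5 - 5*y^2/16 - 2*y + 9*sin(y/3)/2


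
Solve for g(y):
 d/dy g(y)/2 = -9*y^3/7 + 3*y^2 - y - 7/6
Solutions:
 g(y) = C1 - 9*y^4/14 + 2*y^3 - y^2 - 7*y/3


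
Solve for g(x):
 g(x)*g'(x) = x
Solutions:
 g(x) = -sqrt(C1 + x^2)
 g(x) = sqrt(C1 + x^2)


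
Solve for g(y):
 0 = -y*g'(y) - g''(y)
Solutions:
 g(y) = C1 + C2*erf(sqrt(2)*y/2)


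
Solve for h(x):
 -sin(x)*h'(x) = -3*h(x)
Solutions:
 h(x) = C1*(cos(x) - 1)^(3/2)/(cos(x) + 1)^(3/2)


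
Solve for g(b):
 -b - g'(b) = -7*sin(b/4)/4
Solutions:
 g(b) = C1 - b^2/2 - 7*cos(b/4)


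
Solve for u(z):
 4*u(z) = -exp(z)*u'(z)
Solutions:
 u(z) = C1*exp(4*exp(-z))


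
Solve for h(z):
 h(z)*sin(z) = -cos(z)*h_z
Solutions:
 h(z) = C1*cos(z)


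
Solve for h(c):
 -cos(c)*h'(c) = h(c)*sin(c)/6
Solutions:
 h(c) = C1*cos(c)^(1/6)


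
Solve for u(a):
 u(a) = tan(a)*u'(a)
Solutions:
 u(a) = C1*sin(a)


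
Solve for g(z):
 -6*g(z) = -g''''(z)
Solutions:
 g(z) = C1*exp(-6^(1/4)*z) + C2*exp(6^(1/4)*z) + C3*sin(6^(1/4)*z) + C4*cos(6^(1/4)*z)


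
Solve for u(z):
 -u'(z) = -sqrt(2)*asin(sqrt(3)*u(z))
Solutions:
 Integral(1/asin(sqrt(3)*_y), (_y, u(z))) = C1 + sqrt(2)*z


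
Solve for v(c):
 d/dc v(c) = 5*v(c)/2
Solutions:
 v(c) = C1*exp(5*c/2)


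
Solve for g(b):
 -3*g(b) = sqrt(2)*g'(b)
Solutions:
 g(b) = C1*exp(-3*sqrt(2)*b/2)


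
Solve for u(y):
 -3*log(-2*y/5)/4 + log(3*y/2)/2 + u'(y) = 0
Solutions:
 u(y) = C1 + y*log(y)/4 + y*(-3*log(5) - 2*log(3) - 1 + 5*log(2) + 3*I*pi)/4


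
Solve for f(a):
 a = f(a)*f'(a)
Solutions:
 f(a) = -sqrt(C1 + a^2)
 f(a) = sqrt(C1 + a^2)


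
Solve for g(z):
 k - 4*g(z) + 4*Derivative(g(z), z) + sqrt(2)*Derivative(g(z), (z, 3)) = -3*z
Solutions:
 g(z) = C1*exp(z*(-3*2^(1/6)*(1 + sqrt(8*sqrt(2)/27 + 1))^(1/3) + 2*2^(1/3)/(1 + sqrt(8*sqrt(2)/27 + 1))^(1/3))/6)*sin(z*(2*sqrt(6)/(sqrt(2) + sqrt(16*sqrt(2)/27 + 2))^(1/3) + 3*sqrt(3)*(sqrt(2) + sqrt(16*sqrt(2)/27 + 2))^(1/3))/6) + C2*exp(z*(-3*2^(1/6)*(1 + sqrt(8*sqrt(2)/27 + 1))^(1/3) + 2*2^(1/3)/(1 + sqrt(8*sqrt(2)/27 + 1))^(1/3))/6)*cos(z*(2*sqrt(6)/(sqrt(2) + sqrt(16*sqrt(2)/27 + 2))^(1/3) + 3*sqrt(3)*(sqrt(2) + sqrt(16*sqrt(2)/27 + 2))^(1/3))/6) + C3*exp(z*(-2*2^(1/3)/(3*(1 + sqrt(8*sqrt(2)/27 + 1))^(1/3)) + 2^(1/6)*(1 + sqrt(8*sqrt(2)/27 + 1))^(1/3))) + k/4 + 3*z/4 + 3/4


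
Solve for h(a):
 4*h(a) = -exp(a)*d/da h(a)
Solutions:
 h(a) = C1*exp(4*exp(-a))


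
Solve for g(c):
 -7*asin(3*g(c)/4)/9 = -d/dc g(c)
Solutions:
 Integral(1/asin(3*_y/4), (_y, g(c))) = C1 + 7*c/9


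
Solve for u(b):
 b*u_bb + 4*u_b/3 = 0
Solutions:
 u(b) = C1 + C2/b^(1/3)


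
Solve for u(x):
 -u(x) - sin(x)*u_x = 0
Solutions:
 u(x) = C1*sqrt(cos(x) + 1)/sqrt(cos(x) - 1)


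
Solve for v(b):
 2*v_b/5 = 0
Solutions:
 v(b) = C1


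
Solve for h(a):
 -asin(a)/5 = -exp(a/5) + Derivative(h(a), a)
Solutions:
 h(a) = C1 - a*asin(a)/5 - sqrt(1 - a^2)/5 + 5*exp(a/5)


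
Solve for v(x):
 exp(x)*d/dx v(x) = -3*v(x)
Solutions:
 v(x) = C1*exp(3*exp(-x))


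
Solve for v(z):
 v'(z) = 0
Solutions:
 v(z) = C1


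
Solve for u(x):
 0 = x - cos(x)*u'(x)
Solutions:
 u(x) = C1 + Integral(x/cos(x), x)


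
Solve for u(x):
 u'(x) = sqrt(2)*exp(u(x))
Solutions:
 u(x) = log(-1/(C1 + sqrt(2)*x))


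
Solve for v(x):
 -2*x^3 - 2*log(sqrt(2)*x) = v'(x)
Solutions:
 v(x) = C1 - x^4/2 - 2*x*log(x) - x*log(2) + 2*x
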